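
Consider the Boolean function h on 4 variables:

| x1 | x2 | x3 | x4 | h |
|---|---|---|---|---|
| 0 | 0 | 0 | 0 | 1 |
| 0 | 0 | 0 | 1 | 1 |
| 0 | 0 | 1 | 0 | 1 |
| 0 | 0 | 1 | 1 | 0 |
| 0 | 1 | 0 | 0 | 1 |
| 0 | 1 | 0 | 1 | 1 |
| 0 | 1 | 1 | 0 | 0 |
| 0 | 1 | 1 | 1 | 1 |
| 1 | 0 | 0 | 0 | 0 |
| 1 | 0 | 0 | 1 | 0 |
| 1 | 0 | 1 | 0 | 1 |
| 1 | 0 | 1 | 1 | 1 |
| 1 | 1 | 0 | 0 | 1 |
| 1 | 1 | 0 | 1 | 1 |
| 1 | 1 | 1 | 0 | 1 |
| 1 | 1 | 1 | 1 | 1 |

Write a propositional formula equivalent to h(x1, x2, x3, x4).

h(x1, x2, x3, x4) = NOT ((((((NOT x1 AND NOT x2) AND x3) AND x4) OR (((NOT x1 AND x2) AND x3) AND NOT x4)) OR (((x1 AND NOT x2) AND NOT x3) AND NOT x4)) OR (((x1 AND NOT x2) AND NOT x3) AND x4))

There are just 4 zero rows: (0,0,1,1), (0,1,1,0), (1,0,0,0), (1,0,0,1). Their minterms are ¬x1·¬x2·x3·x4, ¬x1·x2·x3·¬x4, x1·¬x2·¬x3·¬x4, x1·¬x2·¬x3·x4; the OR of those covers precisely the 0-outputs, and negating it yields h.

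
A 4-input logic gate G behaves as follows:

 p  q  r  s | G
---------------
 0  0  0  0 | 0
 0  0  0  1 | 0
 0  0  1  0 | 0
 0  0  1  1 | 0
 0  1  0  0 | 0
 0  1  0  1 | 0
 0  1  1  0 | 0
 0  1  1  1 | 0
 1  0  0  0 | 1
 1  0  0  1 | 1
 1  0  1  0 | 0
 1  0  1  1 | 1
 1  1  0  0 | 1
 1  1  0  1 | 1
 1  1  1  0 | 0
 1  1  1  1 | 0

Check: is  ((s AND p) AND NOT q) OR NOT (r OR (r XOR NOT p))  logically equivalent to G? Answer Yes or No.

Evaluate ((s AND p) AND NOT q) OR NOT (r OR (r XOR NOT p)) on each row and compare to G:
  p=0, q=0, r=0, s=0: formula gives 0, G = 0 ✓
  p=0, q=0, r=0, s=1: formula gives 0, G = 0 ✓
  p=0, q=0, r=1, s=0: formula gives 0, G = 0 ✓
  p=0, q=0, r=1, s=1: formula gives 0, G = 0 ✓
  …and likewise for the remaining 12 rows.
Every row agrees, so the formula is equivalent.

Yes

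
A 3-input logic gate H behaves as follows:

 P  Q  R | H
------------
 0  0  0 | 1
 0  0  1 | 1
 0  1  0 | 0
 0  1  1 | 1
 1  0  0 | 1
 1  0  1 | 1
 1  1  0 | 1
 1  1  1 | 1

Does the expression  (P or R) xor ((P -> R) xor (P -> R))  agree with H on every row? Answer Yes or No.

No

Evaluate (P or R) xor ((P -> R) xor (P -> R)) on each row and compare to H:
  P=0, Q=0, R=0: formula gives 0, but H = 1 ✗
Since they disagree at (0,0,0), the expression is not a correct formula for H.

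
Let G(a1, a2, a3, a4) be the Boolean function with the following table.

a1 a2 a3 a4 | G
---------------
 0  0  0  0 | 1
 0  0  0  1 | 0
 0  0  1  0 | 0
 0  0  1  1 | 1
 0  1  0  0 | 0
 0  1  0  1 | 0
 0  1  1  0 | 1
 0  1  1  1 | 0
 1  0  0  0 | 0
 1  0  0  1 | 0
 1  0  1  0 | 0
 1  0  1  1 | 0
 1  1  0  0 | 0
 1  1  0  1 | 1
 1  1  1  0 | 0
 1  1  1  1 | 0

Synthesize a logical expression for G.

G(a1, a2, a3, a4) = (((((¬a1 ∧ ¬a2) ∧ ¬a3) ∧ ¬a4) ∨ (((¬a1 ∧ ¬a2) ∧ a3) ∧ a4)) ∨ (((¬a1 ∧ a2) ∧ a3) ∧ ¬a4)) ∨ (((a1 ∧ a2) ∧ ¬a3) ∧ a4)

G=1 on 4 inputs: (0,0,0,0), (0,0,1,1), (0,1,1,0), (1,1,0,1). Reading each as a conjunction of literals (¬a1·¬a2·¬a3·¬a4, ¬a1·¬a2·a3·a4, ¬a1·a2·a3·¬a4, a1·a2·¬a3·a4) and taking the OR gives the canonical DNF.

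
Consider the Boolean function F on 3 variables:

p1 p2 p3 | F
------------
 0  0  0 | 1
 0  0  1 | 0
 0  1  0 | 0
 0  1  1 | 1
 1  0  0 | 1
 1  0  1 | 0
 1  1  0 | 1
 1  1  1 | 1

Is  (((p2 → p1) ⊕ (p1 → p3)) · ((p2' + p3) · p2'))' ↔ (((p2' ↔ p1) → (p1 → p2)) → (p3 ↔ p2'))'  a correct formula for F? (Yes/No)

Evaluate (((p2 → p1) ⊕ (p1 → p3)) · ((p2' + p3) · p2'))' ↔ (((p2' ↔ p1) → (p1 → p2)) → (p3 ↔ p2'))' on each row and compare to F:
  p1=0, p2=0, p3=0: formula gives 1, F = 1 ✓
  p1=0, p2=0, p3=1: formula gives 0, F = 0 ✓
  p1=0, p2=1, p3=0: formula gives 0, F = 0 ✓
  p1=0, p2=1, p3=1: formula gives 1, F = 1 ✓
  p1=1, p2=0, p3=0: formula gives 1, F = 1 ✓
  …
  p1=1, p2=1, p3=0: formula gives 0, but F = 1 ✗
Row (1,1,0) is a counterexample, so the formula is not equivalent to F.

No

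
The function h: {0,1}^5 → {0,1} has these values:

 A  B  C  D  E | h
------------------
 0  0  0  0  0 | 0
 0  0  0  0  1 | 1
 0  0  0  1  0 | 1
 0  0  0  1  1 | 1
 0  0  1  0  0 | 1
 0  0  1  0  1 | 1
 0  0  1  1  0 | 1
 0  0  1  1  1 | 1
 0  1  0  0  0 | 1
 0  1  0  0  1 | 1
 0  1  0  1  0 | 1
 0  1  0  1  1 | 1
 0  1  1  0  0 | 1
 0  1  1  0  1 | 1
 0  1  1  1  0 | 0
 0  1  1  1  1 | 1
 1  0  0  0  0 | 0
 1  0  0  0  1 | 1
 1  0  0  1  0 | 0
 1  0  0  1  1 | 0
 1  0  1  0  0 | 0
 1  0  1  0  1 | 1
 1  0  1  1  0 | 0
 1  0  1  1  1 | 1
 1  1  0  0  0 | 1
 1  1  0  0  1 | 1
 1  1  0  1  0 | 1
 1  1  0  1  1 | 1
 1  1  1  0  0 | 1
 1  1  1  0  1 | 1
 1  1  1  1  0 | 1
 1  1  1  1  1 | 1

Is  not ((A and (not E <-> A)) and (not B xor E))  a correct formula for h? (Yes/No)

Test each input against both h and the formula:
  A=0, B=0, C=0, D=0, E=0: formula gives 1, but h = 0 ✗
Row (0,0,0,0,0) is a counterexample, so the formula is not equivalent to h.

No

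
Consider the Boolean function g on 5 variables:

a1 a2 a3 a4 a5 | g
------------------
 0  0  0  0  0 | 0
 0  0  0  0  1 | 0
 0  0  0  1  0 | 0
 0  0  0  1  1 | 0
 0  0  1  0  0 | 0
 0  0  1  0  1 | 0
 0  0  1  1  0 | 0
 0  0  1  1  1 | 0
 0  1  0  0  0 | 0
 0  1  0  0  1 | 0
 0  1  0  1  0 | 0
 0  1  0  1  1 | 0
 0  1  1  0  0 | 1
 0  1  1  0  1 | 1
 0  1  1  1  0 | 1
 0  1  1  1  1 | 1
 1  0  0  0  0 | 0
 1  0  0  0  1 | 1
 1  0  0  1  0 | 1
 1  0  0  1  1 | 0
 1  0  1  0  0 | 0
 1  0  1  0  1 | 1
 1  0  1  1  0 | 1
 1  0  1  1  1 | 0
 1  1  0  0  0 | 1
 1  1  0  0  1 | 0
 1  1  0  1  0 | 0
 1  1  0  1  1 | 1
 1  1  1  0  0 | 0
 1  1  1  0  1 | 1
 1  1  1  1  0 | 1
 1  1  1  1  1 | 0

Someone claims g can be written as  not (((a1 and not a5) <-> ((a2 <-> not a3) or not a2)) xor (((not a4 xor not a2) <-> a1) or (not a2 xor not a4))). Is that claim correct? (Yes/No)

Yes

Test each input against both g and the formula:
  a1=0, a2=0, a3=0, a4=0, a5=0: formula gives 0, g = 0 ✓
  a1=0, a2=0, a3=0, a4=0, a5=1: formula gives 0, g = 0 ✓
  a1=0, a2=0, a3=0, a4=1, a5=0: formula gives 0, g = 0 ✓
  a1=0, a2=0, a3=0, a4=1, a5=1: formula gives 0, g = 0 ✓
  … (the remaining 28 rows also agree.)
No disagreement on any input; they are logically equivalent.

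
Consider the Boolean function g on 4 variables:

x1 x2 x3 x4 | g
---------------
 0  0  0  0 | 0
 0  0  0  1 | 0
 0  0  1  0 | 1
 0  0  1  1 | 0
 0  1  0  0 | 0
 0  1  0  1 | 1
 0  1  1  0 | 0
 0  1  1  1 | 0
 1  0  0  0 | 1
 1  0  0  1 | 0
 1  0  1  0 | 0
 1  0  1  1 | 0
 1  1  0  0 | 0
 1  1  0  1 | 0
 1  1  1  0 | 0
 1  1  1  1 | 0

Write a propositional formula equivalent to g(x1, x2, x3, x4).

The 1-rows are (0,0,1,0), (0,1,0,1), (1,0,0,0). Each contributes one minterm — ¬x1·¬x2·x3·¬x4; ¬x1·x2·¬x3·x4; x1·¬x2·¬x3·¬x4 — and their disjunction is a sum-of-products form of g.

g(x1, x2, x3, x4) = ((((not x1 and not x2) and x3) and not x4) or (((not x1 and x2) and not x3) and x4)) or (((x1 and not x2) and not x3) and not x4)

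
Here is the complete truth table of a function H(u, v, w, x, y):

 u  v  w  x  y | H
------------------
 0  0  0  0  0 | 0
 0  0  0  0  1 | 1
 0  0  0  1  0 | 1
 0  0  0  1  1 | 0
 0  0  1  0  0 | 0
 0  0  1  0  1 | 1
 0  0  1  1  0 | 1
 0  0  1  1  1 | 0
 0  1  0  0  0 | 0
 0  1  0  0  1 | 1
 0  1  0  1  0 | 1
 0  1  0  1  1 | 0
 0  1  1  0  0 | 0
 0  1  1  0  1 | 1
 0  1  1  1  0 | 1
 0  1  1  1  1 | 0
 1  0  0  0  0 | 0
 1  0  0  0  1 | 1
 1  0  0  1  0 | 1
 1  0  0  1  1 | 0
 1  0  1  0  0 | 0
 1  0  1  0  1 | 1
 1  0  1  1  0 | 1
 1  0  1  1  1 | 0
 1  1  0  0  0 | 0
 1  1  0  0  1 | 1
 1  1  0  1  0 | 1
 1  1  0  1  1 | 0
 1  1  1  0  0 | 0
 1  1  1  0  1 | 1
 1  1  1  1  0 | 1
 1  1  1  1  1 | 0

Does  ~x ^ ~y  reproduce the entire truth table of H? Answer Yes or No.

Yes

Test each input against both H and the formula:
  u=0, v=0, w=0, x=0, y=0: formula gives 0, H = 0 ✓
  u=0, v=0, w=0, x=0, y=1: formula gives 1, H = 1 ✓
  u=0, v=0, w=0, x=1, y=0: formula gives 1, H = 1 ✓
  u=0, v=0, w=0, x=1, y=1: formula gives 0, H = 0 ✓
  …and likewise for the remaining 28 rows.
No disagreement on any input; they are logically equivalent.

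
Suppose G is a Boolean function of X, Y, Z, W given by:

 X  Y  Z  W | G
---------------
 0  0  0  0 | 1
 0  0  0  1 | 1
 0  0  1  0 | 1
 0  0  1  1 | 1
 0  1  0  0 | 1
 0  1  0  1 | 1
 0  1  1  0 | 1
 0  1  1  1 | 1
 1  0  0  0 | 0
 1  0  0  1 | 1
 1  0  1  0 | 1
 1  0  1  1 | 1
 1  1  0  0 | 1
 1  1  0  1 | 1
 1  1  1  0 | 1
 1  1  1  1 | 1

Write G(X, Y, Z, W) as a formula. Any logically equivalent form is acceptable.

Only row (1,0,0,0) gives 0. So G is 1 everywhere except there — the complement of the minterm X·¬Y·¬Z·¬W.

G(X, Y, Z, W) = NOT (((X AND NOT Y) AND NOT Z) AND NOT W)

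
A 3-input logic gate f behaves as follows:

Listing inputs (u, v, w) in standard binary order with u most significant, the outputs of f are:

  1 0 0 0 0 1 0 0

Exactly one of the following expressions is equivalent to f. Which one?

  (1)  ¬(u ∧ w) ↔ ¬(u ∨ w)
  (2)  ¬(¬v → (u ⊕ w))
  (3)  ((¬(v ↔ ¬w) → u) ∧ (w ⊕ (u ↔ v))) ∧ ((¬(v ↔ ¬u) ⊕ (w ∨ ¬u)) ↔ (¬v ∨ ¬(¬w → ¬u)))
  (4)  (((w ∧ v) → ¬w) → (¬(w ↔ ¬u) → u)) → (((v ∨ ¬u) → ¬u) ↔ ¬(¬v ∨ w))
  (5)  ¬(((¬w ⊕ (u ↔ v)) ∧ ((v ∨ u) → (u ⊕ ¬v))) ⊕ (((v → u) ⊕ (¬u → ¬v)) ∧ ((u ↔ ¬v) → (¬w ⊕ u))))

2

(1) fails at (0,1,0): the formula yields 1, f is 0.
(3) fails at (0,0,0): the formula yields 0, f is 1.
(4) fails at (0,1,0): the formula yields 1, f is 0.
(5) fails at (0,1,0): the formula yields 1, f is 0.
Only (2) survives; checking it on all 8 rows confirms it matches f.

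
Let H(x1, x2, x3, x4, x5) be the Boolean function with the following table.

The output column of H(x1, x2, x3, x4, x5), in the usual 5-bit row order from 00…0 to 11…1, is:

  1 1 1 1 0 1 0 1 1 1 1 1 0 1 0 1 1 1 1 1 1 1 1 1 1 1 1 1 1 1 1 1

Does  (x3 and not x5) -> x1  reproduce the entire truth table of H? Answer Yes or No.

Yes

Test each input against both H and the formula:
  x1=0, x2=0, x3=0, x4=0, x5=0: formula gives 1, H = 1 ✓
  x1=0, x2=0, x3=0, x4=0, x5=1: formula gives 1, H = 1 ✓
  x1=0, x2=0, x3=0, x4=1, x5=0: formula gives 1, H = 1 ✓
  x1=0, x2=0, x3=0, x4=1, x5=1: formula gives 1, H = 1 ✓
  … (the remaining 28 rows also agree.)
Every row agrees, so the formula is equivalent.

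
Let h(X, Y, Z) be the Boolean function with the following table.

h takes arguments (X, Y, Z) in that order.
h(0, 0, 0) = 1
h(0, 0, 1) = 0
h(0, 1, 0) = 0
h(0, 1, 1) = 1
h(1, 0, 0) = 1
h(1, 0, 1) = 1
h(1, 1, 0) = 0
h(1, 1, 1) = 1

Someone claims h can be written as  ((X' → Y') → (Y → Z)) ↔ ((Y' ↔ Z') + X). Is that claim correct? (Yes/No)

Evaluate ((X' → Y') → (Y → Z)) ↔ ((Y' ↔ Z') + X) on each row and compare to h:
  X=0, Y=0, Z=0: formula gives 1, h = 1 ✓
  X=0, Y=0, Z=1: formula gives 0, h = 0 ✓
  X=0, Y=1, Z=0: formula gives 0, h = 0 ✓
  X=0, Y=1, Z=1: formula gives 1, h = 1 ✓
  X=1, Y=0, Z=0: formula gives 1, h = 1 ✓
  …and likewise for the remaining 3 rows.
All 8 rows match — the expression computes h exactly.

Yes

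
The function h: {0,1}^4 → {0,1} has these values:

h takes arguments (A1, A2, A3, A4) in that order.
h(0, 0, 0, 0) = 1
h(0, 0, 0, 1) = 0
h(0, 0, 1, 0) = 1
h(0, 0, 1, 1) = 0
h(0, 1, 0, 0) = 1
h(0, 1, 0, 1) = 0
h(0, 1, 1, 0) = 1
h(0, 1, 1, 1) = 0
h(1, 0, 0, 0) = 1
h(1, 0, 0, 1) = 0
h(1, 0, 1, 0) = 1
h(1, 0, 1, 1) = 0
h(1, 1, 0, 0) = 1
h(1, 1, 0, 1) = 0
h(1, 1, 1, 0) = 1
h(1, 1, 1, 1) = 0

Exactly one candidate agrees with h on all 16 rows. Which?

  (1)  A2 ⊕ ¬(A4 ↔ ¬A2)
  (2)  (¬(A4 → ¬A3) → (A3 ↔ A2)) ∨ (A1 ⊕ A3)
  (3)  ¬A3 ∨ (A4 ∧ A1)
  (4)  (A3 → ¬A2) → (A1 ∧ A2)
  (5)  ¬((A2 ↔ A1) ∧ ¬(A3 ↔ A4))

(2): at (0,0,0,1) it gives 1, but h = 0 — eliminated.
(3): at (0,0,0,1) it gives 1, but h = 0 — eliminated.
(4): at (0,0,0,0) it gives 0, but h = 1 — eliminated.
(5): at (0,0,1,0) it gives 0, but h = 1 — eliminated.
That leaves (1). Evaluating it on every row reproduces the table of h exactly.

1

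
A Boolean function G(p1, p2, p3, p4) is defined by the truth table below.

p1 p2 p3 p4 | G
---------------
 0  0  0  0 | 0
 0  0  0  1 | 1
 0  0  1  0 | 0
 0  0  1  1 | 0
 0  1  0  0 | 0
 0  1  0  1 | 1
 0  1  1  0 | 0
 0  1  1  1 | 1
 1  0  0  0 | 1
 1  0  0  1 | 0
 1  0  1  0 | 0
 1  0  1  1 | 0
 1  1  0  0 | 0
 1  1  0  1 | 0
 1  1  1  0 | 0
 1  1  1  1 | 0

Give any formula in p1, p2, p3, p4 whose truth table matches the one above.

G(p1, p2, p3, p4) = (((((not p1 and not p2) and not p3) and p4) or (((not p1 and p2) and not p3) and p4)) or (((not p1 and p2) and p3) and p4)) or (((p1 and not p2) and not p3) and not p4)

Collect the rows where G=1 — (0,0,0,1), (0,1,0,1), (0,1,1,1), (1,0,0,0) — and write one minterm per row: ¬p1·¬p2·¬p3·p4, ¬p1·p2·¬p3·p4, ¬p1·p2·p3·p4, p1·¬p2·¬p3·¬p4. Their union (logical OR) reproduces the table exactly.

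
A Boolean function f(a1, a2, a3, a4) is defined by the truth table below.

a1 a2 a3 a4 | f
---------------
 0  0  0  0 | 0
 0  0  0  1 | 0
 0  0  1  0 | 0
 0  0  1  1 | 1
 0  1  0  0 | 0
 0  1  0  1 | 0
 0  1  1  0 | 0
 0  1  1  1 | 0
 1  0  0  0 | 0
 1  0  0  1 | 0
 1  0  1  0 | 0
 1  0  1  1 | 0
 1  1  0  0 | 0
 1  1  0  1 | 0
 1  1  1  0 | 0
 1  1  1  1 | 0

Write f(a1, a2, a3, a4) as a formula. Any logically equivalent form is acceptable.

f(a1, a2, a3, a4) = ((not a1 and not a2) and a3) and a4

f is 1 on exactly one input, (0,0,1,1), whose minterm is ¬a1·¬a2·a3·a4. So f is just that conjunction.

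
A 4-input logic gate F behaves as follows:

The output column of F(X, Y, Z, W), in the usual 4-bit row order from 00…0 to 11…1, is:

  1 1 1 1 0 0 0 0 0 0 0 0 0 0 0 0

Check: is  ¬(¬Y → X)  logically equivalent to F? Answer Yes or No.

Evaluate ¬(¬Y → X) on each row and compare to F:
  X=0, Y=0, Z=0, W=0: formula gives 1, F = 1 ✓
  X=0, Y=0, Z=0, W=1: formula gives 1, F = 1 ✓
  X=0, Y=0, Z=1, W=0: formula gives 1, F = 1 ✓
  X=0, Y=0, Z=1, W=1: formula gives 1, F = 1 ✓
  … (the remaining 12 rows also agree.)
Every row agrees, so the formula is equivalent.

Yes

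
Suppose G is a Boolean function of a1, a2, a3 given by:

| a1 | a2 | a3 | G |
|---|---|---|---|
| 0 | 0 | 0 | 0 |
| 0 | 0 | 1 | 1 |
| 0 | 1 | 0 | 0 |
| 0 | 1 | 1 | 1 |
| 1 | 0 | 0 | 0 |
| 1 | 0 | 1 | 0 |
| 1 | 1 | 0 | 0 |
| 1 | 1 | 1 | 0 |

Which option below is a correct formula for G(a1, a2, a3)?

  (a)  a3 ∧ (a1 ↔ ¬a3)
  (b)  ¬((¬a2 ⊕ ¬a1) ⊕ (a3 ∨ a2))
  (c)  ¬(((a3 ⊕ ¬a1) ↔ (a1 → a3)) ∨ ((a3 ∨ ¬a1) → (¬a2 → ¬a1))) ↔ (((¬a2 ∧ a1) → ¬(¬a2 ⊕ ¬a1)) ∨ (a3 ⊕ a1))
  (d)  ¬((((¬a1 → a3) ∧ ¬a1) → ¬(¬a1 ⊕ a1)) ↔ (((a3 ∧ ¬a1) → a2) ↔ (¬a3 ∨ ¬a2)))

a

(b) disagrees with G on (0,0,0) (formula → 1, table → 0); rule it out.
(c) disagrees with G on (0,0,1) (formula → 0, table → 1); rule it out.
(d) disagrees with G on (0,0,1) (formula → 0, table → 1); rule it out.
(a) is the remaining candidate, and it agrees with G on all 8 inputs.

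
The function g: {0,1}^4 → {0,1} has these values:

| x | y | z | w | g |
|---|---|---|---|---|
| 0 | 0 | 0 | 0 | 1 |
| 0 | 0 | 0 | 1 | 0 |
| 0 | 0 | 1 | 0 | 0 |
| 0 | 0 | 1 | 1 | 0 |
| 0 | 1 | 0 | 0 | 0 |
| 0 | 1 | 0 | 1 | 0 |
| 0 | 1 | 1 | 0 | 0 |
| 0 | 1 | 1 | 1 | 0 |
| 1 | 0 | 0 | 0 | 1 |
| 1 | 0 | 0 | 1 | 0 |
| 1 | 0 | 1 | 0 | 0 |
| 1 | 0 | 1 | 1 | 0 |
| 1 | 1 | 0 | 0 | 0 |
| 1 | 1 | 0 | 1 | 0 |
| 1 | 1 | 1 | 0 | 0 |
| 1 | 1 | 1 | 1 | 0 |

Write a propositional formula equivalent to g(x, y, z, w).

Collect the rows where g=1 — (0,0,0,0), (1,0,0,0) — and write one minterm per row: ¬x·¬y·¬z·¬w, x·¬y·¬z·¬w. Their union (logical OR) reproduces the table exactly.

g(x, y, z, w) = (((not x and not y) and not z) and not w) or (((x and not y) and not z) and not w)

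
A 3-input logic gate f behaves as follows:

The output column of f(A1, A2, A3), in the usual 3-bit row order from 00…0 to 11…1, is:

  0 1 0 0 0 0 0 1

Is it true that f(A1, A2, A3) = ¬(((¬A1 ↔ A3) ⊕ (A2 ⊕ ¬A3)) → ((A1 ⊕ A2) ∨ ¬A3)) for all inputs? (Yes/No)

Evaluate ¬(((¬A1 ↔ A3) ⊕ (A2 ⊕ ¬A3)) → ((A1 ⊕ A2) ∨ ¬A3)) on each row and compare to f:
  A1=0, A2=0, A3=0: formula gives 0, f = 0 ✓
  A1=0, A2=0, A3=1: formula gives 1, f = 1 ✓
  A1=0, A2=1, A3=0: formula gives 0, f = 0 ✓
  A1=0, A2=1, A3=1: formula gives 0, f = 0 ✓
  A1=1, A2=0, A3=0: formula gives 0, f = 0 ✓
  … (the remaining 3 rows also agree.)
All 8 rows match — the expression computes f exactly.

Yes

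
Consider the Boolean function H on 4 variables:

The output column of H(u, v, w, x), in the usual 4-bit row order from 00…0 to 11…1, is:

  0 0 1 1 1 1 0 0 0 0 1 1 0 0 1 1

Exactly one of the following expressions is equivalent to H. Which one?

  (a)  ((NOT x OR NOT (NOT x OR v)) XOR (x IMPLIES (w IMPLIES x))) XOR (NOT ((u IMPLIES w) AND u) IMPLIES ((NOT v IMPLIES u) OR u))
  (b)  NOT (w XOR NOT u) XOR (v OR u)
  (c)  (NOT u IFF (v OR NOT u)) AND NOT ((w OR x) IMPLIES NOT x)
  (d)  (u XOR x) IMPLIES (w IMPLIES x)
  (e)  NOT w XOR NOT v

(a) disagrees with H on (0,0,1,0) (formula → 0, table → 1); rule it out.
(c) disagrees with H on (0,0,0,1) (formula → 1, table → 0); rule it out.
(d) disagrees with H on (0,0,0,0) (formula → 1, table → 0); rule it out.
(e) disagrees with H on (1,1,0,0) (formula → 1, table → 0); rule it out.
That leaves (b). Evaluating it on every row reproduces the table of H exactly.

b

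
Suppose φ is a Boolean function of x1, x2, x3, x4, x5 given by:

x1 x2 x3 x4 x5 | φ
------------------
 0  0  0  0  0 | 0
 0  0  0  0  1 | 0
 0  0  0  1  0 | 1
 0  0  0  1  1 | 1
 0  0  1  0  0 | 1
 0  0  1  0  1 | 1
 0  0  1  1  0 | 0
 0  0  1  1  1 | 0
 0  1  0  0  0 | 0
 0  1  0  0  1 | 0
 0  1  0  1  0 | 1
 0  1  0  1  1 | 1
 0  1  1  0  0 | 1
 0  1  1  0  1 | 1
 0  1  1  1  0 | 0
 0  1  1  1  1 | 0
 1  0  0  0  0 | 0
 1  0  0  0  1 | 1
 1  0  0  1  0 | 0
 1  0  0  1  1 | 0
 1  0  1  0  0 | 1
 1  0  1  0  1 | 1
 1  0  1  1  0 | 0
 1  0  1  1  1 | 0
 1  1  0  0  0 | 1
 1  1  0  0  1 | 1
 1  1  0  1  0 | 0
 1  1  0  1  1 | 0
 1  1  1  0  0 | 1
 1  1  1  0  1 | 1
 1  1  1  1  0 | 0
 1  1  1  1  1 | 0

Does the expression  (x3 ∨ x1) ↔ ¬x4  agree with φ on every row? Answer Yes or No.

Evaluate (x3 ∨ x1) ↔ ¬x4 on each row and compare to φ:
  x1=0, x2=0, x3=0, x4=0, x5=0: formula gives 0, φ = 0 ✓
  x1=0, x2=0, x3=0, x4=0, x5=1: formula gives 0, φ = 0 ✓
  x1=0, x2=0, x3=0, x4=1, x5=0: formula gives 1, φ = 1 ✓
  x1=0, x2=0, x3=0, x4=1, x5=1: formula gives 1, φ = 1 ✓
  …
  x1=1, x2=0, x3=0, x4=0, x5=0: formula gives 1, but φ = 0 ✗
Since they disagree at (1,0,0,0,0), the expression is not a correct formula for φ.

No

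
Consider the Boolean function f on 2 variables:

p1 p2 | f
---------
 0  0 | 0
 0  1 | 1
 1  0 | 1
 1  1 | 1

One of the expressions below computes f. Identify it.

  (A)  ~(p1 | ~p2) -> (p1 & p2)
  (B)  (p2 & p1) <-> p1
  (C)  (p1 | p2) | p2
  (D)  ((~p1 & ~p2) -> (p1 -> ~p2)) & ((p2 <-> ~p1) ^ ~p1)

(A) disagrees with f on (0,0) (formula → 1, table → 0); rule it out.
(B) disagrees with f on (0,0) (formula → 1, table → 0); rule it out.
(D) disagrees with f on (0,0) (formula → 1, table → 0); rule it out.
Only (C) survives; checking it on all 4 rows confirms it matches f.

C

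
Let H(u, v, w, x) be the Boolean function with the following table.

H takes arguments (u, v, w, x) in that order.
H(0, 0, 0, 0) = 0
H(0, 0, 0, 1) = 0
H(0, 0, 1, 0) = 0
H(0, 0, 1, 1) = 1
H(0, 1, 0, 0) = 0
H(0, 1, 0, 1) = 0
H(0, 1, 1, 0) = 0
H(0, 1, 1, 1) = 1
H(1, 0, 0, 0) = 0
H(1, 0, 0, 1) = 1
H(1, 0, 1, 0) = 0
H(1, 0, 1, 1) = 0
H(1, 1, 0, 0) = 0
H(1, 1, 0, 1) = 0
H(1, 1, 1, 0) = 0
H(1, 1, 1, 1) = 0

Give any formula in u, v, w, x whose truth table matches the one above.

H(u, v, w, x) = ((((NOT u AND NOT v) AND w) AND x) OR (((NOT u AND v) AND w) AND x)) OR (((u AND NOT v) AND NOT w) AND x)

H=1 on 3 inputs: (0,0,1,1), (0,1,1,1), (1,0,0,1). Reading each as a conjunction of literals (¬u·¬v·w·x, ¬u·v·w·x, u·¬v·¬w·x) and taking the OR gives the canonical DNF.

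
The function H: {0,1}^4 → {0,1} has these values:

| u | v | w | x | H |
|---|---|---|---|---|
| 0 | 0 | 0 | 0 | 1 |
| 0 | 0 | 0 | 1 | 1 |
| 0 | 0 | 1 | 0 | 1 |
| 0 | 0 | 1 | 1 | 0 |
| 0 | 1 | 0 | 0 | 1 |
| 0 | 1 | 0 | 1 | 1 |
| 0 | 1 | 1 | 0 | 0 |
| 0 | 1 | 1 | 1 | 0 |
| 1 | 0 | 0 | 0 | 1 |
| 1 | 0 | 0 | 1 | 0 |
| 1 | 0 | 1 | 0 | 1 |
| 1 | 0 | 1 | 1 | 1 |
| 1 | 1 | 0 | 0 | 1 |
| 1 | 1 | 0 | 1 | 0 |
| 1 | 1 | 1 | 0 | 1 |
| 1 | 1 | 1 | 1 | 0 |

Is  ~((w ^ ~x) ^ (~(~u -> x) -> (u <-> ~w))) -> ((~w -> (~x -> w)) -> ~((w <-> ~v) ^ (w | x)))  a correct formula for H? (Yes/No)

Evaluate ~((w ^ ~x) ^ (~(~u -> x) -> (u <-> ~w))) -> ((~w -> (~x -> w)) -> ~((w <-> ~v) ^ (w | x))) on each row and compare to H:
  u=0, v=0, w=0, x=0: formula gives 1, H = 1 ✓
  u=0, v=0, w=0, x=1: formula gives 1, H = 1 ✓
  u=0, v=0, w=1, x=0: formula gives 1, H = 1 ✓
  u=0, v=0, w=1, x=1: formula gives 1, but H = 0 ✗
A single disagreement suffices: at (0,0,1,1) they differ, so the formula does not compute H.

No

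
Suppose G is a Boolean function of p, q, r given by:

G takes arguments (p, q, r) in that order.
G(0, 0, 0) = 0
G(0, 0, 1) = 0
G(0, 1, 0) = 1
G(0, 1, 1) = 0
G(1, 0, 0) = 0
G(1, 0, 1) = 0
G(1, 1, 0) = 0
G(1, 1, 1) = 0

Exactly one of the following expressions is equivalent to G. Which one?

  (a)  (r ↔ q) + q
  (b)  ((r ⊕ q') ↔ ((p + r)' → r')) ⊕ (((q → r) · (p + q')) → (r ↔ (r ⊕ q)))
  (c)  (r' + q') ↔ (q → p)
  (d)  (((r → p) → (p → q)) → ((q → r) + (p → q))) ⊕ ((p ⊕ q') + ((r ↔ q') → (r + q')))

(a) fails at (0,0,0): the formula yields 1, G is 0.
(b) fails at (0,0,1): the formula yields 1, G is 0.
(c) fails at (0,0,0): the formula yields 1, G is 0.
(d) is the remaining candidate, and it agrees with G on all 8 inputs.

d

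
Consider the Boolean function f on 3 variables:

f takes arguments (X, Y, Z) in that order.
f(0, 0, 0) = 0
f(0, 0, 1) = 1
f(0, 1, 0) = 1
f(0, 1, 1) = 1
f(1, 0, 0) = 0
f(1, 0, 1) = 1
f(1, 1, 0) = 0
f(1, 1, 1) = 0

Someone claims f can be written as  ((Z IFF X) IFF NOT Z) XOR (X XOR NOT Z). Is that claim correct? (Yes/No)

Check the formula against f row by row:
  X=0, Y=0, Z=0: formula gives 0, f = 0 ✓
  X=0, Y=0, Z=1: formula gives 1, f = 1 ✓
  X=0, Y=1, Z=0: formula gives 0, but f = 1 ✗
A single disagreement suffices: at (0,1,0) they differ, so the formula does not compute f.

No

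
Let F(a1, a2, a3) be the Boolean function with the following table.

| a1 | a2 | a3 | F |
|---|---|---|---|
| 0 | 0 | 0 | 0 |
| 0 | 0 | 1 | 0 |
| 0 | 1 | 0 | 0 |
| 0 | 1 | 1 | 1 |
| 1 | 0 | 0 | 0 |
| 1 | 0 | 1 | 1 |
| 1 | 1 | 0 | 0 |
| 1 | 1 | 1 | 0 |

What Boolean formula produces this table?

F(a1, a2, a3) = ((¬a1 ∧ a2) ∧ a3) ∨ ((a1 ∧ ¬a2) ∧ a3)

F=1 on 2 inputs: (0,1,1), (1,0,1). Reading each as a conjunction of literals (¬a1·a2·a3, a1·¬a2·a3) and taking the OR gives the canonical DNF.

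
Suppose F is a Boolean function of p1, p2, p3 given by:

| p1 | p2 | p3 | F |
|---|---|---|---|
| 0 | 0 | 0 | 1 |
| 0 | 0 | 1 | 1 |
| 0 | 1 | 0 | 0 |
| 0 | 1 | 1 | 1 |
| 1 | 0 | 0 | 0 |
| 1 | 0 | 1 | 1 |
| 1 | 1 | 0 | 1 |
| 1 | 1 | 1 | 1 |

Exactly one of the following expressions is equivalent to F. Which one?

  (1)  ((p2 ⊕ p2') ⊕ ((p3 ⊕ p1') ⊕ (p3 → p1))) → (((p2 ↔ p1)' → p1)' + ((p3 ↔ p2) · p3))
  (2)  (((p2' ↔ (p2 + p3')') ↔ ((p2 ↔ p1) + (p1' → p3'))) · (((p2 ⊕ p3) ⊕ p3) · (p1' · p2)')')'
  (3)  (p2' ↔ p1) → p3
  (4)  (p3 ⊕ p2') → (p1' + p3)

(1): at (0,0,0) it gives 0, but F = 1 — eliminated.
(2): at (0,0,1) it gives 0, but F = 1 — eliminated.
(4): at (0,1,0) it gives 1, but F = 0 — eliminated.
That leaves (3). Evaluating it on every row reproduces the table of F exactly.

3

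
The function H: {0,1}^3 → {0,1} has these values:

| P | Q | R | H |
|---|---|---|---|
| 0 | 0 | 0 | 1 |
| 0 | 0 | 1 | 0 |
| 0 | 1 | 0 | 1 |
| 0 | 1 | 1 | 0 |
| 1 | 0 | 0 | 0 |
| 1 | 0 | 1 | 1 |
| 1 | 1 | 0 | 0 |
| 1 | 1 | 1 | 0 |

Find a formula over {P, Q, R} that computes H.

H=1 on 3 inputs: (0,0,0), (0,1,0), (1,0,1). Reading each as a conjunction of literals (¬P·¬Q·¬R, ¬P·Q·¬R, P·¬Q·R) and taking the OR gives the canonical DNF.

H(P, Q, R) = (((not P and not Q) and not R) or ((not P and Q) and not R)) or ((P and not Q) and R)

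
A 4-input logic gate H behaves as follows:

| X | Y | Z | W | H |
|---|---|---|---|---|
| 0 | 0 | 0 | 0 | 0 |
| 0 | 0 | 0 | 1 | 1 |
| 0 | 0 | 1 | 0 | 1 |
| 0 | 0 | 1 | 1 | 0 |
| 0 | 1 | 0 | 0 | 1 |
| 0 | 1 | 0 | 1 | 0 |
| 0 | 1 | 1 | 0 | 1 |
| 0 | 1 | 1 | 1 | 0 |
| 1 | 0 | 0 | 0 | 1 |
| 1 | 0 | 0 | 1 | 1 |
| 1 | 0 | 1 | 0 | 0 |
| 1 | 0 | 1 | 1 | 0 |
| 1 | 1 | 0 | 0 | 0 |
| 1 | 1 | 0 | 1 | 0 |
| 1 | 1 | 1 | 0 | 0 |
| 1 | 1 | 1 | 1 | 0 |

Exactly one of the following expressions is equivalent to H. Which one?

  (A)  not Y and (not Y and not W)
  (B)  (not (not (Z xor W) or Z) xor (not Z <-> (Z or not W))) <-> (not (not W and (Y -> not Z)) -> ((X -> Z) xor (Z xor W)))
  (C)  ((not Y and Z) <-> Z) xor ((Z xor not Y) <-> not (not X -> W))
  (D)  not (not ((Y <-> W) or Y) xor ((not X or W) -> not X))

(A) fails at (0,0,0,0): the formula yields 1, H is 0.
(B) fails at (0,0,0,0): the formula yields 1, H is 0.
(D) fails at (0,0,1,0): the formula yields 0, H is 1.
That leaves (C). Evaluating it on every row reproduces the table of H exactly.

C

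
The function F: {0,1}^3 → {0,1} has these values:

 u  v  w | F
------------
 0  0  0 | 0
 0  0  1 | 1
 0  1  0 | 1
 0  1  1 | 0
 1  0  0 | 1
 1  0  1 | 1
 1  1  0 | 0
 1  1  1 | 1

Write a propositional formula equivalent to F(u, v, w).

F(u, v, w) = NOT ((((NOT u AND NOT v) AND NOT w) OR ((NOT u AND v) AND w)) OR ((u AND v) AND NOT w))

The 0-rows are (0,0,0), (0,1,1), (1,1,0). Take each as a conjunction (¬u·¬v·¬w, ¬u·v·w, u·v·¬w), form their disjunction, and complement — that gives a formula that is 1 everywhere F is.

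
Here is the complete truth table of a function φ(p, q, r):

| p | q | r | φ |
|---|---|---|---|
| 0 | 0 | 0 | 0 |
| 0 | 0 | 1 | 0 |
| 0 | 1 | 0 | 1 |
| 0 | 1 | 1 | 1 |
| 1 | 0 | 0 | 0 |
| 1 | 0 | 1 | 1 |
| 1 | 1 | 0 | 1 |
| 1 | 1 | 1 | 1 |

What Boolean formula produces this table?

φ(p, q, r) = ¬((((¬p ∧ ¬q) ∧ ¬r) ∨ ((¬p ∧ ¬q) ∧ r)) ∨ ((p ∧ ¬q) ∧ ¬r))

φ is 0 on only 3 rows — (0,0,0), (0,0,1), (1,0,0). Writing each as a minterm (¬p·¬q·¬r, ¬p·¬q·r, p·¬q·¬r) and OR-ing them characterizes exactly where φ=0, so φ is the negation of that disjunction.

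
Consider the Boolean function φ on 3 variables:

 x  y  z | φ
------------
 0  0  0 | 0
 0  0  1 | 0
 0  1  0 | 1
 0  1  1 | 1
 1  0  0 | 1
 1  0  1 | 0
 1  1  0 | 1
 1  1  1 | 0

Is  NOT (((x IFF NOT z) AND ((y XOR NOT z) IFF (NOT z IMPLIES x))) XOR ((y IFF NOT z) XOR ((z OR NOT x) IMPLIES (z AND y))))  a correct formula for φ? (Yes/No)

No

Test each input against both φ and the formula:
  x=0, y=0, z=0: formula gives 1, but φ = 0 ✗
Row (0,0,0) is a counterexample, so the formula is not equivalent to φ.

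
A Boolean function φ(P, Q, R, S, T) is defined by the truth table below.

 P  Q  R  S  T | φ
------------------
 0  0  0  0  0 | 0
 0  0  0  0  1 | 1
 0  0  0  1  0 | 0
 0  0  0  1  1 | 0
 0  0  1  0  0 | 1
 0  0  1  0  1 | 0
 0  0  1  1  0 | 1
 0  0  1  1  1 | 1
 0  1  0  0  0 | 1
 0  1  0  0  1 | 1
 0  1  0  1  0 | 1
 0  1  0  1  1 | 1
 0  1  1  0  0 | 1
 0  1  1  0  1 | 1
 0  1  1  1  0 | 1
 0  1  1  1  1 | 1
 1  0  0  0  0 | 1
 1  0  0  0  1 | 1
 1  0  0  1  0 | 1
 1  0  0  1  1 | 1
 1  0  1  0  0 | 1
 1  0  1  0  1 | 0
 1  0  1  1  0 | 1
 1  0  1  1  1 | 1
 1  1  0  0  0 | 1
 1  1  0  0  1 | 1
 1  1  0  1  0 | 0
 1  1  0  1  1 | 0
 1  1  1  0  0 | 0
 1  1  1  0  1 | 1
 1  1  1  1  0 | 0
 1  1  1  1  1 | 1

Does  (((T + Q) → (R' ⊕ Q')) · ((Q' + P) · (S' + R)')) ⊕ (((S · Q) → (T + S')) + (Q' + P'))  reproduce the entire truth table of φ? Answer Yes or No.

Evaluate (((T + Q) → (R' ⊕ Q')) · ((Q' + P) · (S' + R)')) ⊕ (((S · Q) → (T + S')) + (Q' + P')) on each row and compare to φ:
  P=0, Q=0, R=0, S=0, T=0: formula gives 1, but φ = 0 ✗
Row (0,0,0,0,0) is a counterexample, so the formula is not equivalent to φ.

No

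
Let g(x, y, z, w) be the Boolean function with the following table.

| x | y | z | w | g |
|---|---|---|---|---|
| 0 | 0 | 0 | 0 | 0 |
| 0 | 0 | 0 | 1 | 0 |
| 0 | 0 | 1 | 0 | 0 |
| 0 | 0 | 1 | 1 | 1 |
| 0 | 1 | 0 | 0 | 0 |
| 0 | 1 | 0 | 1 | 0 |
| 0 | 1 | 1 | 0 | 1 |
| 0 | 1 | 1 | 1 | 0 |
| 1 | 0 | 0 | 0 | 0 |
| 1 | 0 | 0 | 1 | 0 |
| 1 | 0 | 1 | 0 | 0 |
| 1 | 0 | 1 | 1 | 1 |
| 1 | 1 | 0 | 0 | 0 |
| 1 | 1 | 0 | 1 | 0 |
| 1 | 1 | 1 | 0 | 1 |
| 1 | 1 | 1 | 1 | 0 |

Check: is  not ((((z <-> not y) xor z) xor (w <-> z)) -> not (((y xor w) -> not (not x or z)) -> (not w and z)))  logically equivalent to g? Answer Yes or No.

Evaluate not ((((z <-> not y) xor z) xor (w <-> z)) -> not (((y xor w) -> not (not x or z)) -> (not w and z))) on each row and compare to g:
  x=0, y=0, z=0, w=0: formula gives 0, g = 0 ✓
  x=0, y=0, z=0, w=1: formula gives 0, g = 0 ✓
  x=0, y=0, z=1, w=0: formula gives 0, g = 0 ✓
  x=0, y=0, z=1, w=1: formula gives 1, g = 1 ✓
  … (the remaining 12 rows also agree.)
No disagreement on any input; they are logically equivalent.

Yes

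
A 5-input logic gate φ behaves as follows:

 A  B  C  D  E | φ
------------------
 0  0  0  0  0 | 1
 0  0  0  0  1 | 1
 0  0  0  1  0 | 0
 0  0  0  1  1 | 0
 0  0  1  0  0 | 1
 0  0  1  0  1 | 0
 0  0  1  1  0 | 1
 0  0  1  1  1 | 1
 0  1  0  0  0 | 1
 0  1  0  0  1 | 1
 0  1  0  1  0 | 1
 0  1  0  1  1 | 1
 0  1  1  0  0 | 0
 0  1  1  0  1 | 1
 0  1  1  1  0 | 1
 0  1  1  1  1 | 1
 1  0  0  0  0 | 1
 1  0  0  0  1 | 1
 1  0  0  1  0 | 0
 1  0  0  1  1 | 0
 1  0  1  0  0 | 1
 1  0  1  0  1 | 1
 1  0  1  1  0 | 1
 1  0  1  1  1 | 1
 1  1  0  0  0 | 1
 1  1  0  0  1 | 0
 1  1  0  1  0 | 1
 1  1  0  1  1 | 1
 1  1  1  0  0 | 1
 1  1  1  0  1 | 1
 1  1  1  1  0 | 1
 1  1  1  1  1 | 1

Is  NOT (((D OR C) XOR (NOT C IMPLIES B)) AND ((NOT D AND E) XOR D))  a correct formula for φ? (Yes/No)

No

Check the formula against φ row by row:
  A=0, B=0, C=0, D=0, E=0: formula gives 1, φ = 1 ✓
  A=0, B=0, C=0, D=0, E=1: formula gives 1, φ = 1 ✓
  A=0, B=0, C=0, D=1, E=0: formula gives 0, φ = 0 ✓
  A=0, B=0, C=0, D=1, E=1: formula gives 0, φ = 0 ✓
  …
  A=0, B=0, C=1, D=0, E=1: formula gives 1, but φ = 0 ✗
A single disagreement suffices: at (0,0,1,0,1) they differ, so the formula does not compute φ.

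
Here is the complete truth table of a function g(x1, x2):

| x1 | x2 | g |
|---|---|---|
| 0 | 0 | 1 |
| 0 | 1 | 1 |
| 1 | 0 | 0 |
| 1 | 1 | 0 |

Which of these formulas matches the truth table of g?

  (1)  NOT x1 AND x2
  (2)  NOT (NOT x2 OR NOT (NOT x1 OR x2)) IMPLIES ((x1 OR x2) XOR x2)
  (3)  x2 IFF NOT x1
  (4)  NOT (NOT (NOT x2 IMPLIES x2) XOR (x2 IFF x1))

(1) fails at (0,0): the formula yields 0, g is 1.
(2) fails at (0,1): the formula yields 0, g is 1.
(3) fails at (0,0): the formula yields 0, g is 1.
(4) is the remaining candidate, and it agrees with g on all 4 inputs.

4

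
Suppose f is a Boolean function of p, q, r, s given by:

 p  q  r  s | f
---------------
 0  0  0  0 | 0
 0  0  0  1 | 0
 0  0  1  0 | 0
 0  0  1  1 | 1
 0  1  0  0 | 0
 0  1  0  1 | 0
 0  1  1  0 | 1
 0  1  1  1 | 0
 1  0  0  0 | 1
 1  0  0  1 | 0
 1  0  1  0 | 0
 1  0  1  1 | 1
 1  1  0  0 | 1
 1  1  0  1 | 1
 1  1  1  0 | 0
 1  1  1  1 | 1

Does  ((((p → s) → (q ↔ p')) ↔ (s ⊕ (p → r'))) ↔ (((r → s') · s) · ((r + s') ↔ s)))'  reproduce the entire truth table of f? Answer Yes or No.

No

Test each input against both f and the formula:
  p=0, q=0, r=0, s=0: formula gives 0, f = 0 ✓
  p=0, q=0, r=0, s=1: formula gives 1, but f = 0 ✗
Since they disagree at (0,0,0,1), the expression is not a correct formula for f.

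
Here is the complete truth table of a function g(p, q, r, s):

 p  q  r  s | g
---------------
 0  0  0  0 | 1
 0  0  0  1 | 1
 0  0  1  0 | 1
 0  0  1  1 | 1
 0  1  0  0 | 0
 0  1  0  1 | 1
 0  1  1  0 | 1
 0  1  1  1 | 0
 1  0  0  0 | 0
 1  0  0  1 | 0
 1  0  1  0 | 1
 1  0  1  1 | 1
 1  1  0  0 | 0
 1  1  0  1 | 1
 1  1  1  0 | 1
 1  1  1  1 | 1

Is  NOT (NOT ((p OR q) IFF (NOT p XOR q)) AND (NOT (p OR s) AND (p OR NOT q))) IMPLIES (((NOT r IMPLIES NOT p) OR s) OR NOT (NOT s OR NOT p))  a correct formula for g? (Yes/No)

No

Check the formula against g row by row:
  p=0, q=0, r=0, s=0: formula gives 1, g = 1 ✓
  p=0, q=0, r=0, s=1: formula gives 1, g = 1 ✓
  p=0, q=0, r=1, s=0: formula gives 1, g = 1 ✓
  p=0, q=0, r=1, s=1: formula gives 1, g = 1 ✓
  p=0, q=1, r=0, s=0: formula gives 1, but g = 0 ✗
Since they disagree at (0,1,0,0), the expression is not a correct formula for g.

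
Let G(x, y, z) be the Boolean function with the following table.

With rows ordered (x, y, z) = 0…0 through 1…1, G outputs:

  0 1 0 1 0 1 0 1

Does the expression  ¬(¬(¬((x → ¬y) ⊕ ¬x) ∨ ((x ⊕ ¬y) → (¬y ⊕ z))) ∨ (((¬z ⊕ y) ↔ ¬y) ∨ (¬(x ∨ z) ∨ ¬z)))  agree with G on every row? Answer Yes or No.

Yes

Check the formula against G row by row:
  x=0, y=0, z=0: formula gives 0, G = 0 ✓
  x=0, y=0, z=1: formula gives 1, G = 1 ✓
  x=0, y=1, z=0: formula gives 0, G = 0 ✓
  x=0, y=1, z=1: formula gives 1, G = 1 ✓
  x=1, y=0, z=0: formula gives 0, G = 0 ✓
  …and likewise for the remaining 3 rows.
All 8 rows match — the expression computes G exactly.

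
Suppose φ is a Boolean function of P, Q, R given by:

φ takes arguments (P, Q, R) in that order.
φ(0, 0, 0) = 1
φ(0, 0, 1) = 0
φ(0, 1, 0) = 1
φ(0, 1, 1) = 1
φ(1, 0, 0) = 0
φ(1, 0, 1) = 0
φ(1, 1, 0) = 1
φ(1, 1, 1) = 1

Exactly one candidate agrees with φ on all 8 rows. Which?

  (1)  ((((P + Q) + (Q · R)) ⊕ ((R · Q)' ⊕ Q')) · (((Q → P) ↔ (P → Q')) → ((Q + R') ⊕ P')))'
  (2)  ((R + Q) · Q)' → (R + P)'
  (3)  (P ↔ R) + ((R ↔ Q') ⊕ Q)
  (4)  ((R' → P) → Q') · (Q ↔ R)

(1): at (0,0,1) it gives 1, but φ = 0 — eliminated.
(3): at (0,0,1) it gives 1, but φ = 0 — eliminated.
(4): at (0,1,0) it gives 0, but φ = 1 — eliminated.
(2) is the remaining candidate, and it agrees with φ on all 8 inputs.

2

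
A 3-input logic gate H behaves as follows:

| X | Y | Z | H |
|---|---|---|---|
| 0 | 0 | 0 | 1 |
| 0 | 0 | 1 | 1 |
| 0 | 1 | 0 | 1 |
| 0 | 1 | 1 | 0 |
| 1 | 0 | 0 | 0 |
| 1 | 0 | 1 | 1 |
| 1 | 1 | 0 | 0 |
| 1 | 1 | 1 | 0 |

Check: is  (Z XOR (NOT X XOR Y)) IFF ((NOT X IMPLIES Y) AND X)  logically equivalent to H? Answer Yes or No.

No

Evaluate (Z XOR (NOT X XOR Y)) IFF ((NOT X IMPLIES Y) AND X) on each row and compare to H:
  X=0, Y=0, Z=0: formula gives 0, but H = 1 ✗
Since they disagree at (0,0,0), the expression is not a correct formula for H.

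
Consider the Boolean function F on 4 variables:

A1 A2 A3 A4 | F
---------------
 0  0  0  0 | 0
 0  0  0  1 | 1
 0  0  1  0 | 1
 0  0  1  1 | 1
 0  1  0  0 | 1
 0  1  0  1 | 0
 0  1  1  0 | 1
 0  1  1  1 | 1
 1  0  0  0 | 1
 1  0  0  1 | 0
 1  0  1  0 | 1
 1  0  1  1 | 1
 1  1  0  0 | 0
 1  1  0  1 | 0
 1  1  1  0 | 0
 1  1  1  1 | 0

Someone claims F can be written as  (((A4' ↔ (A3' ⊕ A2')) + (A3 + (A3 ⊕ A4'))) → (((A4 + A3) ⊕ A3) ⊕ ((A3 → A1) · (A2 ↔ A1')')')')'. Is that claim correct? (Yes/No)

Evaluate (((A4' ↔ (A3' ⊕ A2')) + (A3 + (A3 ⊕ A4'))) → (((A4 + A3) ⊕ A3) ⊕ ((A3 → A1) · (A2 ↔ A1')')')')' on each row and compare to F:
  A1=0, A2=0, A3=0, A4=0: formula gives 0, F = 0 ✓
  A1=0, A2=0, A3=0, A4=1: formula gives 1, F = 1 ✓
  A1=0, A2=0, A3=1, A4=0: formula gives 1, F = 1 ✓
  A1=0, A2=0, A3=1, A4=1: formula gives 1, F = 1 ✓
  …and likewise for the remaining 12 rows.
No disagreement on any input; they are logically equivalent.

Yes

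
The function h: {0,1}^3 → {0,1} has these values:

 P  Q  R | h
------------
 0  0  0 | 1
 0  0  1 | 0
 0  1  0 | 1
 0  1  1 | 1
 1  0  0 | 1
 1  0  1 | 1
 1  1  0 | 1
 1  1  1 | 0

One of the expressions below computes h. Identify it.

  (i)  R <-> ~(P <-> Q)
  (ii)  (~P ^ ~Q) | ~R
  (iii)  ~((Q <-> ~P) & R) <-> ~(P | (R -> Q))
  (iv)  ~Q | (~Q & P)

(i) disagrees with h on (0,1,0) (formula → 0, table → 1); rule it out.
(iii) disagrees with h on (0,0,0) (formula → 0, table → 1); rule it out.
(iv) disagrees with h on (0,0,1) (formula → 1, table → 0); rule it out.
That leaves (ii). Evaluating it on every row reproduces the table of h exactly.

ii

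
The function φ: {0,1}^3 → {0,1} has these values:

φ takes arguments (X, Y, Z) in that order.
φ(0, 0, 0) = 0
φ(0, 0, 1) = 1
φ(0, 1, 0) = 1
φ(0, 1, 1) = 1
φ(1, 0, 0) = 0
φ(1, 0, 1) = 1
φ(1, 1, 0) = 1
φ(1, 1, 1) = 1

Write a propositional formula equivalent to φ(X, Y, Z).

There are just 2 zero rows: (0,0,0), (1,0,0). Their minterms are ¬X·¬Y·¬Z, X·¬Y·¬Z; the OR of those covers precisely the 0-outputs, and negating it yields φ.

φ(X, Y, Z) = not (((not X and not Y) and not Z) or ((X and not Y) and not Z))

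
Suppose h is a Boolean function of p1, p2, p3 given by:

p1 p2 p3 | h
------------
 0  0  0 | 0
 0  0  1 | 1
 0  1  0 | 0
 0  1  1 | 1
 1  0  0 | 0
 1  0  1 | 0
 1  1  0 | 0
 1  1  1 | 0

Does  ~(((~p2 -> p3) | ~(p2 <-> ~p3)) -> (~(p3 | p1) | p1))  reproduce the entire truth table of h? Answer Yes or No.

Yes

Evaluate ~(((~p2 -> p3) | ~(p2 <-> ~p3)) -> (~(p3 | p1) | p1)) on each row and compare to h:
  p1=0, p2=0, p3=0: formula gives 0, h = 0 ✓
  p1=0, p2=0, p3=1: formula gives 1, h = 1 ✓
  p1=0, p2=1, p3=0: formula gives 0, h = 0 ✓
  p1=0, p2=1, p3=1: formula gives 1, h = 1 ✓
  p1=1, p2=0, p3=0: formula gives 0, h = 0 ✓
  … (the remaining 3 rows also agree.)
No disagreement on any input; they are logically equivalent.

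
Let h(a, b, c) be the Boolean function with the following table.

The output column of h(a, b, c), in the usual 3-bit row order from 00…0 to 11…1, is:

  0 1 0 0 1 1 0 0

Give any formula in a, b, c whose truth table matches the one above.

h(a, b, c) = (((~a & ~b) & c) | ((a & ~b) & ~c)) | ((a & ~b) & c)

The 1-rows are (0,0,1), (1,0,0), (1,0,1). Each contributes one minterm — ¬a·¬b·c; a·¬b·¬c; a·¬b·c — and their disjunction is a sum-of-products form of h.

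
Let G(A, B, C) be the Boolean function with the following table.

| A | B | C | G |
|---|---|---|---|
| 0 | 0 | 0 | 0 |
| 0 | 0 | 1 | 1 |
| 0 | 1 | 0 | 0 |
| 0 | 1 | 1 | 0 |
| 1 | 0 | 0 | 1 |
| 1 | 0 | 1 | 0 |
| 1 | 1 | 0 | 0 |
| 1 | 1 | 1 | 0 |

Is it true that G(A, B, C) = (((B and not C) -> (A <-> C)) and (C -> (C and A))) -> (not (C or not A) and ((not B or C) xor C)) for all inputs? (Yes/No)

No

Check the formula against G row by row:
  A=0, B=0, C=0: formula gives 0, G = 0 ✓
  A=0, B=0, C=1: formula gives 1, G = 1 ✓
  A=0, B=1, C=0: formula gives 0, G = 0 ✓
  A=0, B=1, C=1: formula gives 1, but G = 0 ✗
Row (0,1,1) is a counterexample, so the formula is not equivalent to G.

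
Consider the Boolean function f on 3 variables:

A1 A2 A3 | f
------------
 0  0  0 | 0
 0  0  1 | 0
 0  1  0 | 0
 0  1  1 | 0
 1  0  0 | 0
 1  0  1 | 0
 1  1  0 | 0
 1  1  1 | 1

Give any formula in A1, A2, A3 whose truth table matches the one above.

f(A1, A2, A3) = (A1 · A2) · A3

The output is 1 only when every input is 1 — the AND of all inputs.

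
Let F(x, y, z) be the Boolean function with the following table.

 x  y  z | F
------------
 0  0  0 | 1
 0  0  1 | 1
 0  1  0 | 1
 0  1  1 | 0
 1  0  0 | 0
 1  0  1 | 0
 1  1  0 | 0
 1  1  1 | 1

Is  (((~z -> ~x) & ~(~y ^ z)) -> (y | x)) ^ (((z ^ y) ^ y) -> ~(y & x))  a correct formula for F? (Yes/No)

Check the formula against F row by row:
  x=0, y=0, z=0: formula gives 0, but F = 1 ✗
Row (0,0,0) is a counterexample, so the formula is not equivalent to F.

No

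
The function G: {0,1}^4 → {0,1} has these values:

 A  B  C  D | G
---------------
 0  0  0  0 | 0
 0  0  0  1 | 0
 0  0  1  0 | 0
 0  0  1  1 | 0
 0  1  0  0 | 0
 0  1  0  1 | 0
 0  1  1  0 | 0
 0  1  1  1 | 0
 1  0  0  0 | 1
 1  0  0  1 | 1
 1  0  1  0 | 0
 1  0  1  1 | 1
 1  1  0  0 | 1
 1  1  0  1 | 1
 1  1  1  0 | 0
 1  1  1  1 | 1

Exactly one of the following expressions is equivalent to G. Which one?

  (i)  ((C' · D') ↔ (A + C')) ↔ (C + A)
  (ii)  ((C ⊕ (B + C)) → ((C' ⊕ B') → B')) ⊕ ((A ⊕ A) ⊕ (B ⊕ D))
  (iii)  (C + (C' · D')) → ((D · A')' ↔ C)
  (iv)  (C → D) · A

(i) fails at (0,0,0,1): the formula yields 1, G is 0.
(ii) fails at (0,0,0,0): the formula yields 1, G is 0.
(iii) fails at (0,0,0,1): the formula yields 1, G is 0.
That leaves (iv). Evaluating it on every row reproduces the table of G exactly.

iv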